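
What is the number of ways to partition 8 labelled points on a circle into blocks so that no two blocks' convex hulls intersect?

Non-crossing partitions of an n-element set are counted by C_n; here n = 8.
C_8 = C(16,8)/9 = 12870/9 = 1430.

1430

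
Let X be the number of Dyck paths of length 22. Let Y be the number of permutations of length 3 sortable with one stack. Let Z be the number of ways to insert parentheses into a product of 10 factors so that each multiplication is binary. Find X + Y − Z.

53929

Dyck paths of semilength n (length 2n) are counted by C_n; here n = 11. So X = C_11 = 58786.
By Knuth's characterisation, the stack-sortable permutations of length 3 are the 231-avoiders, numbering C_3. So Y = C_3 = 5.
Bracketing 10 factors into binary products is counted by C_{10−1} = C_9. So Z = C_9 = 4862.
X + Y − Z = 58786 + 5 − 4862 = 53929.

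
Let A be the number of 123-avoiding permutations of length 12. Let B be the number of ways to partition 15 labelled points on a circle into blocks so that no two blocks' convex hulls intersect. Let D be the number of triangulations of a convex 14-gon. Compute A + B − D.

9694845

For any fixed pattern of length 3, the pattern-avoiding permutations of [12] number C_12. So A = C_12 = 208012.
The non-crossing partitions of [15] form a lattice of size C_15. So B = C_15 = 9694845.
A convex 14-gon is triangulated into 12 triangles, and the number of such triangulations is the Catalan number C_{14−2} = C_12. So D = C_12 = 208012.
A + B − D = 208012 + 9694845 − 208012 = 9694845.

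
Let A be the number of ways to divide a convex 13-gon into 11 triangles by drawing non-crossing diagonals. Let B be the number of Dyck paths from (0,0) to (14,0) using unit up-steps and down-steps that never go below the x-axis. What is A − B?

58357

Triangulations of a convex m-gon are counted by C_{m−2}; with m = 13 this is C_11. So A = C_11 = 58786.
A Dyck path with 7 up-steps and 7 down-steps has semilength 7, so there are C_7 of them. So B = C_7 = 429.
A − B = 58786 − 429 = 58357.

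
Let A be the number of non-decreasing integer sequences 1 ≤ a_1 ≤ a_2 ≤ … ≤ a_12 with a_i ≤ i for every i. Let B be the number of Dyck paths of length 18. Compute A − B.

203150

Such sub-staircase sequences of length n are counted by C_n; here n = 12. So A = C_12 = 208012.
A Dyck path with 9 up-steps and 9 down-steps has semilength 9, so there are C_9 of them. So B = C_9 = 4862.
A − B = 208012 − 4862 = 203150.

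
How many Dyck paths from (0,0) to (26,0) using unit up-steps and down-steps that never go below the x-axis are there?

742900

Dyck paths of semilength n (length 2n) are counted by C_n; here n = 13.
C_13 = 742900.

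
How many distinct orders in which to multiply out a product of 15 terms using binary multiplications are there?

Bracketing 15 factors into binary products is counted by C_{15−1} = C_14.
C_14 = C(28,14)/15 = 40116600/15 = 2674440.

2674440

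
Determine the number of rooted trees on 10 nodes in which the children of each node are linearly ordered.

4862

A rooted plane tree on 10 nodes has 9 edges, and such trees are counted by C_9.
C_9 = 4862.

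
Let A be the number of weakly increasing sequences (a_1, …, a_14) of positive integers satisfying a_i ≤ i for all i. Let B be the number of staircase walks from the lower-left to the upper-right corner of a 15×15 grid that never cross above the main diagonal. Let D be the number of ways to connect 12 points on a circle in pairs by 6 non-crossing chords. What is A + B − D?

12369153

Such sub-staircase sequences of length n are counted by C_n; here n = 14. So A = C_14 = 2674440.
Monotone paths in an n×n grid that stay weakly below the diagonal are counted by C_n; here n = 15. So B = C_15 = 9694845.
Pairing 12 circle points by 6 non-crossing chords gives C_6 matchings. So D = C_6 = 132.
A + B − D = 2674440 + 9694845 − 132 = 12369153.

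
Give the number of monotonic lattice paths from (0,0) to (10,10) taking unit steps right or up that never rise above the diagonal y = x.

Monotone paths in an n×n grid that stay weakly below the diagonal are counted by C_n; here n = 10.
C_10 = C(20,10)/11 = 184756/11 = 16796.

16796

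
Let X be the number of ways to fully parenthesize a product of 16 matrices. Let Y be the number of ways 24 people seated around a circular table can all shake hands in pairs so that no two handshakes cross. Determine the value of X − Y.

9486833

Ways to associate a product of 16 factors correspond to binary trees on 16 leaves, so the count is C_15. So X = C_15 = 9694845.
Non-crossing handshake pairings of 2n people are counted by C_n; 24 people gives n = 12. So Y = C_12 = 208012.
X − Y = 9694845 − 208012 = 9486833.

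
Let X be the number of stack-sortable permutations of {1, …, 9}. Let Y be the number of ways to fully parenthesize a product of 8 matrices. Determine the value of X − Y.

Stack-sortable permutations are exactly the 231-avoiding ones, counted by C_n; here n = 9. So X = C_9 = 4862.
Ways to associate a product of 8 factors correspond to binary trees on 8 leaves, so the count is C_7. So Y = C_7 = 429.
X − Y = 4862 − 429 = 4433.

4433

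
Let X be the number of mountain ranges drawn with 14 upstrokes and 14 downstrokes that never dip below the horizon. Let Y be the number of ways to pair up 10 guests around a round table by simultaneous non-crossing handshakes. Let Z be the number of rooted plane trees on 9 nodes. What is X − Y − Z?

Dyck paths of semilength n (length 2n) are counted by C_n; here n = 14. So X = C_14 = 2674440.
With 10 = 2·5 people, non-crossing handshake pairings are non-crossing perfect matchings on a circle, counted by C_5. So Y = C_5 = 42.
A rooted plane tree on 9 nodes has 8 edges, and such trees are counted by C_8. So Z = C_8 = 1430.
X − Y − Z = 2674440 − 42 − 1430 = 2672968.

2672968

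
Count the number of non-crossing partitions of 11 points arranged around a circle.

58786

The non-crossing partitions of [11] form a lattice of size C_11.
C_11 = 58786.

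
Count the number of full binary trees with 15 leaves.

A full binary tree with L leaves has L−1 internal nodes and is counted by C_{L−1}; L = 15 gives C_14.
C_14 = C(28,14)/15 = 40116600/15 = 2674440.

2674440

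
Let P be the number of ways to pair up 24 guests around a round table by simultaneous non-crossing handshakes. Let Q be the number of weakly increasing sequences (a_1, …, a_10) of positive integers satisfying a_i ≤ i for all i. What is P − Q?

191216

With 24 = 2·12 people, non-crossing handshake pairings are non-crossing perfect matchings on a circle, counted by C_12. So P = C_12 = 208012.
Weakly increasing sequences with a_i ≤ i biject with Dyck paths of semilength 10, so there are C_10. So Q = C_10 = 16796.
P − Q = 208012 − 16796 = 191216.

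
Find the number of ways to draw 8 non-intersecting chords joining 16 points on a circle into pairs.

1430

Non-crossing perfect matchings of 2n points on a circle are counted by C_n; with 16 points, n = 8.
C_8 = C_7 · 2(2·7+1)/(7+2) = 429 · 30/9 = 1430.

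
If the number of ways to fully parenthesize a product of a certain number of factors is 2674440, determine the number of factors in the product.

Parenthesizations of m factors are counted by C_{m−1}. Since C_14 = 2674440, the index is 14.
So the index is 14, and the number of factors is 14 + 1 = 15.

15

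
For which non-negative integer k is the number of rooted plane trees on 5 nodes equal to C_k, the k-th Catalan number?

4

A rooted plane tree on 5 nodes has 4 edges, and such trees are counted by C_4.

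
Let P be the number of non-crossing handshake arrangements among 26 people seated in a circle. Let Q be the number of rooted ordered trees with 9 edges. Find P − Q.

738038

With 26 = 2·13 people, non-crossing handshake pairings are non-crossing perfect matchings on a circle, counted by C_13. So P = C_13 = 742900.
A rooted plane tree with 9 edges has 10 nodes, and the count is C_9. So Q = C_9 = 4862.
P − Q = 742900 − 4862 = 738038.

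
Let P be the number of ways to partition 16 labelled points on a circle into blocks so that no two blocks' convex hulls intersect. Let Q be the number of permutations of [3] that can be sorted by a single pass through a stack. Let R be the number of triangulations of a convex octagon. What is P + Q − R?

The non-crossing partitions of [16] form a lattice of size C_16. So P = C_16 = 35357670.
By Knuth's characterisation, the stack-sortable permutations of length 3 are the 231-avoiders, numbering C_3. So Q = C_3 = 5.
The number of triangulations of an 8-gon is the Catalan number C_6 (index = sides − 2). So R = C_6 = 132.
P + Q − R = 35357670 + 5 − 132 = 35357543.

35357543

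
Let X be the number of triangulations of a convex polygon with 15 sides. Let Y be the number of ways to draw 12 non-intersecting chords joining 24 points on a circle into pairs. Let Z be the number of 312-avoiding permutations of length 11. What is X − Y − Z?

The number of triangulations of a 15-gon is the Catalan number C_13 (index = sides − 2). So X = C_13 = 742900.
Non-crossing perfect matchings of 2n points on a circle are counted by C_n; with 24 points, n = 12. So Y = C_12 = 208012.
Permutations of [n] avoiding any single length-3 pattern are counted by C_n; here n = 11. So Z = C_11 = 58786.
X − Y − Z = 742900 − 208012 − 58786 = 476102.

476102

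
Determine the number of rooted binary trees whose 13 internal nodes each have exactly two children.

742900

Full binary trees with n internal nodes are counted by C_n; here n = 13.
C_13 = C(26,13)/14 = 10400600/14 = 742900.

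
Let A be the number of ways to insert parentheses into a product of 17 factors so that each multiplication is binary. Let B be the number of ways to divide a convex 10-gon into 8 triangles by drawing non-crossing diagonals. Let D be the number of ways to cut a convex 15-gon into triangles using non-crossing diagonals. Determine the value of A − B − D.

34613340

Ways to associate a product of 17 factors correspond to binary trees on 17 leaves, so the count is C_16. So A = C_16 = 35357670.
Triangulations of a convex m-gon are counted by C_{m−2}; with m = 10 this is C_8. So B = C_8 = 1430.
A convex 15-gon is triangulated into 13 triangles, and the number of such triangulations is the Catalan number C_{15−2} = C_13. So D = C_13 = 742900.
A − B − D = 35357670 − 1430 − 742900 = 34613340.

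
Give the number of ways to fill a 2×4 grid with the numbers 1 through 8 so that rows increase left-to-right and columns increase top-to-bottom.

14

Standard Young tableaux of shape 2×n are counted by C_n; here n = 4.
C_4 = C_3 · 2(2·3+1)/(3+2) = 5 · 14/5 = 14.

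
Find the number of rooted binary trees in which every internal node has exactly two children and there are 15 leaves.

2674440

A full binary tree with L leaves has L−1 internal nodes and is counted by C_{L−1}; L = 15 gives C_14.
C_14 = C_13 · 2(2·13+1)/(13+2) = 742900 · 54/15 = 2674440.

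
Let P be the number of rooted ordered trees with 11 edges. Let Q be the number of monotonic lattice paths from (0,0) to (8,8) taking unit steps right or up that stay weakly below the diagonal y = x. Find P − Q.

57356

A rooted plane tree with 11 edges has 12 nodes, and the count is C_11. So P = C_11 = 58786.
Monotone paths in an n×n grid that stay weakly below the diagonal are counted by C_n; here n = 8. So Q = C_8 = 1430.
P − Q = 58786 − 1430 = 57356.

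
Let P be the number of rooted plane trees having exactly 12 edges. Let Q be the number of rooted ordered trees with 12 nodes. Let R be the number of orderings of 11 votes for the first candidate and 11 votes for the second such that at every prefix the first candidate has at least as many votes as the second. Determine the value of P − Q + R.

208012

Rooted ordered trees with n edges are counted by C_n; here n = 12. So P = C_12 = 208012.
Rooted ordered (plane) trees on m nodes have m−1 edges and are counted by C_{m−1}; m = 12 gives C_11. So Q = C_11 = 58786.
Reading a vote for the leader as '(' and for the other as ')' turns such a sequence into a balanced string of 11 pairs, so the count is C_11. So R = C_11 = 58786.
P − Q + R = 208012 − 58786 + 58786 = 208012.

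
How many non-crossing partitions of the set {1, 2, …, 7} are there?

429

The non-crossing partitions of [7] form a lattice of size C_7.
C_7 = C_6 · 2(2·6+1)/(6+2) = 132 · 26/8 = 429.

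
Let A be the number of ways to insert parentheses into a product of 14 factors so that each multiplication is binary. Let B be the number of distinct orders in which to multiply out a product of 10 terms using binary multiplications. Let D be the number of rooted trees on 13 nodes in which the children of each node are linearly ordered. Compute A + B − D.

539750

Parenthesizations of m factors correspond to full binary trees with m leaves, counted by C_{m−1}; m = 14 gives C_13. So A = C_13 = 742900.
Parenthesizations of m factors correspond to full binary trees with m leaves, counted by C_{m−1}; m = 10 gives C_9. So B = C_9 = 4862.
Rooted ordered (plane) trees on m nodes have m−1 edges and are counted by C_{m−1}; m = 13 gives C_12. So D = C_12 = 208012.
A + B − D = 742900 + 4862 − 208012 = 539750.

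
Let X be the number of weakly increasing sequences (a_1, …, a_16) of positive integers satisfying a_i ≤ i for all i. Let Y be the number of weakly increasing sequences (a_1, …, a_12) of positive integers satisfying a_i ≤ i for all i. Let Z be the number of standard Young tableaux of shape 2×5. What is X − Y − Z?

35149616

Weakly increasing sequences with a_i ≤ i biject with Dyck paths of semilength 16, so there are C_16. So X = C_16 = 35357670.
Weakly increasing sequences with a_i ≤ i biject with Dyck paths of semilength 12, so there are C_12. So Y = C_12 = 208012.
By the hook-length formula (or a Dyck-path bijection), SYT of shape 2×5 number C_5. So Z = C_5 = 42.
X − Y − Z = 35357670 − 208012 − 42 = 35149616.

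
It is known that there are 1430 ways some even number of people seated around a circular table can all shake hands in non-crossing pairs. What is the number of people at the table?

Non-crossing handshake pairings of 2n people are counted by C_n; 1430 = C_8.
So n = 8, and there are 2n = 16 people.

16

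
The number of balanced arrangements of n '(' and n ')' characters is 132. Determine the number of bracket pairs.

Balanced strings of n bracket-pairs are counted by C_n, and C_6 = 132.

6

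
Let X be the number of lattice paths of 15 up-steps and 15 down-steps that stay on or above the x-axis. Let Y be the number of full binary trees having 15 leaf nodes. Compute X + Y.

Dyck paths of semilength n (length 2n) are counted by C_n; here n = 15. So X = C_15 = 9694845.
Full binary trees with 15 leaves have 15−1 = 14 internal nodes, so there are C_14 of them. So Y = C_14 = 2674440.
X + Y = 9694845 + 2674440 = 12369285.

12369285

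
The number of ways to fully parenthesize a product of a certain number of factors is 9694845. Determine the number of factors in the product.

16

Parenthesizations of m factors are counted by C_{m−1}. Since C_15 = 9694845, the index is 15.
So the index is 15, and the number of factors is 15 + 1 = 16.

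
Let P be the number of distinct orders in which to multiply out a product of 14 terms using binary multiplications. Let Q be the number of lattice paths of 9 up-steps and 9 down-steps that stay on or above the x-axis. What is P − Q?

738038

Bracketing 14 factors into binary products is counted by C_{14−1} = C_13. So P = C_13 = 742900.
Paths of 9 up- and 9 down-steps that never dip below the axis are Dyck paths; their count is C_9. So Q = C_9 = 4862.
P − Q = 742900 − 4862 = 738038.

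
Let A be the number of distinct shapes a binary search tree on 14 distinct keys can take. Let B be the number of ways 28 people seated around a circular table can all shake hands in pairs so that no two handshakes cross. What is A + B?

Rooted binary trees with 14 nodes (each child slot possibly empty) number C_14. So A = C_14 = 2674440.
Non-crossing handshake pairings of 2n people are counted by C_n; 28 people gives n = 14. So B = C_14 = 2674440.
A + B = 2674440 + 2674440 = 5348880.

5348880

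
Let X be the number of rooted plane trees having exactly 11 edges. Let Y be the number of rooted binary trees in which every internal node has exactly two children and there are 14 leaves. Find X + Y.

A rooted plane tree with 11 edges has 12 nodes, and the count is C_11. So X = C_11 = 58786.
A full binary tree with L leaves has L−1 internal nodes and is counted by C_{L−1}; L = 14 gives C_13. So Y = C_13 = 742900.
X + Y = 58786 + 742900 = 801686.

801686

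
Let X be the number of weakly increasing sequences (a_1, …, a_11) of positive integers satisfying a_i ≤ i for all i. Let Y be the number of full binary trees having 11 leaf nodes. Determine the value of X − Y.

Weakly increasing sequences with a_i ≤ i biject with Dyck paths of semilength 11, so there are C_11. So X = C_11 = 58786.
A full binary tree with L leaves has L−1 internal nodes and is counted by C_{L−1}; L = 11 gives C_10. So Y = C_10 = 16796.
X − Y = 58786 − 16796 = 41990.

41990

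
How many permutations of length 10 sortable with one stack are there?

Stack-sortable permutations are exactly the 231-avoiding ones, counted by C_n; here n = 10.
C_10 = C(20,10)/11 = 184756/11 = 16796.

16796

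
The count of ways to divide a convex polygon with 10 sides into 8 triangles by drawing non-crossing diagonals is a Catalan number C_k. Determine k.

8

A convex 10-gon is triangulated into 8 triangles, and the number of such triangulations is the Catalan number C_{10−2} = C_8.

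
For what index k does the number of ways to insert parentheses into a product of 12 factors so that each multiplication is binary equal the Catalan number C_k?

Ways to associate a product of 12 factors correspond to binary trees on 12 leaves, so the count is C_11.

11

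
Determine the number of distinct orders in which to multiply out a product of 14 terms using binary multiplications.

742900

Ways to associate a product of 14 factors correspond to binary trees on 14 leaves, so the count is C_13.
C_13 = C(26,13)/14 = 10400600/14 = 742900.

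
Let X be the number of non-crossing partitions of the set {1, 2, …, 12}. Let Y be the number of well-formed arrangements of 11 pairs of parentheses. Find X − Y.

The non-crossing partitions of [12] form a lattice of size C_12. So X = C_12 = 208012.
A balanced arrangement of 11 bracket pairs is a Dyck word of semilength 11, so the count is C_11. So Y = C_11 = 58786.
X − Y = 208012 − 58786 = 149226.

149226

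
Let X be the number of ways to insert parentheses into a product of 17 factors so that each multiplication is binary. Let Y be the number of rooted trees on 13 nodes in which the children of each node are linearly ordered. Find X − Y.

35149658

Bracketing 17 factors into binary products is counted by C_{17−1} = C_16. So X = C_16 = 35357670.
Rooted ordered (plane) trees on m nodes have m−1 edges and are counted by C_{m−1}; m = 13 gives C_12. So Y = C_12 = 208012.
X − Y = 35357670 − 208012 = 35149658.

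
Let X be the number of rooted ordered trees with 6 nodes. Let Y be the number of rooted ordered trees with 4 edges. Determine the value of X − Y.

A rooted plane tree on 6 nodes has 5 edges, and such trees are counted by C_5. So X = C_5 = 42.
A rooted plane tree with 4 edges has 5 nodes, and the count is C_4. So Y = C_4 = 14.
X − Y = 42 − 14 = 28.

28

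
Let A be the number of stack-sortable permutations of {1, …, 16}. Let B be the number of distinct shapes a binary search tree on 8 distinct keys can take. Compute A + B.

35359100

Stack-sortable permutations are exactly the 231-avoiding ones, counted by C_n; here n = 16. So A = C_16 = 35357670.
Rooted binary trees with 8 nodes (each child slot possibly empty) number C_8. So B = C_8 = 1430.
A + B = 35357670 + 1430 = 35359100.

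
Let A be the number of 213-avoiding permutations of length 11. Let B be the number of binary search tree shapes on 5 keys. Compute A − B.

58744

For any fixed pattern of length 3, the pattern-avoiding permutations of [11] number C_11. So A = C_11 = 58786.
Binary trees (left/right distinguished) on n nodes are counted by C_n; here n = 5. So B = C_5 = 42.
A − B = 58786 − 42 = 58744.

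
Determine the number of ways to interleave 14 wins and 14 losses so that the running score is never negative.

2674440

Ballot sequences with n votes each where one side never trails are Dyck words, counted by C_n; here n = 14.
C_14 = C_13 · 2(2·13+1)/(13+2) = 742900 · 54/15 = 2674440.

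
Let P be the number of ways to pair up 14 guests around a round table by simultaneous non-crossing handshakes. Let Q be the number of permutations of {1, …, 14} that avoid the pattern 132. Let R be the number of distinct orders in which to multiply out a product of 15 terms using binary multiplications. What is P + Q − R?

429

With 14 = 2·7 people, non-crossing handshake pairings are non-crossing perfect matchings on a circle, counted by C_7. So P = C_7 = 429.
For any fixed pattern of length 3, the pattern-avoiding permutations of [14] number C_14. So Q = C_14 = 2674440.
Parenthesizations of m factors correspond to full binary trees with m leaves, counted by C_{m−1}; m = 15 gives C_14. So R = C_14 = 2674440.
P + Q − R = 429 + 2674440 − 2674440 = 429.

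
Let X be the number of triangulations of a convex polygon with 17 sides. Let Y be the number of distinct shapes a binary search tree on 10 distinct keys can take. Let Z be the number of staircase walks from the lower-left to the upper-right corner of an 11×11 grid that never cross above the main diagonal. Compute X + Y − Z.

Triangulations of a convex m-gon are counted by C_{m−2}; with m = 17 this is C_15. So X = C_15 = 9694845.
Binary trees (left/right distinguished) on n nodes are counted by C_n; here n = 10. So Y = C_10 = 16796.
Monotone paths in an n×n grid that stay weakly below the diagonal are counted by C_n; here n = 11. So Z = C_11 = 58786.
X + Y − Z = 9694845 + 16796 − 58786 = 9652855.

9652855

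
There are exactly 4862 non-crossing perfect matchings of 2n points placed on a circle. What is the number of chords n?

9

Non-crossing pairings of 2n points on a circle are counted by C_n. The Catalan number equal to 4862 is C_9.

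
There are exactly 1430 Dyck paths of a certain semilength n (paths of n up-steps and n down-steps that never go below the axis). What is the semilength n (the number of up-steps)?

Dyck paths of semilength n are counted by C_n. The Catalan number equal to 1430 is C_8.

8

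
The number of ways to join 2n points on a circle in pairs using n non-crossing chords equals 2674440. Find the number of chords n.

14

Non-crossing pairings of 2n points on a circle are counted by C_n. Since C_14 = 2674440, the index is 14.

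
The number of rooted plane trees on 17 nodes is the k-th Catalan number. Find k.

Rooted ordered (plane) trees on m nodes have m−1 edges and are counted by C_{m−1}; m = 17 gives C_16.

16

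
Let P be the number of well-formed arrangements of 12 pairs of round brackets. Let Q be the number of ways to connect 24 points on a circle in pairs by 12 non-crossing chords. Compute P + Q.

A balanced arrangement of 12 bracket pairs is a Dyck word of semilength 12, so the count is C_12. So P = C_12 = 208012.
Non-crossing perfect matchings of 2n points on a circle are counted by C_n; with 24 points, n = 12. So Q = C_12 = 208012.
P + Q = 208012 + 208012 = 416024.

416024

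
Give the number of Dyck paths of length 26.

742900

A Dyck path with 13 up-steps and 13 down-steps has semilength 13, so there are C_13 of them.
C_13 = 742900.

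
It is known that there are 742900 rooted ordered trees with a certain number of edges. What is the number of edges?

Rooted ordered trees with n edges are counted by C_n; 742900 = C_13.

13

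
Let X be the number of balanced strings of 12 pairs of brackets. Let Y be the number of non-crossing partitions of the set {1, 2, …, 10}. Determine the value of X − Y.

191216

A balanced arrangement of 12 bracket pairs is a Dyck word of semilength 12, so the count is C_12. So X = C_12 = 208012.
The non-crossing partitions of [10] form a lattice of size C_10. So Y = C_10 = 16796.
X − Y = 208012 − 16796 = 191216.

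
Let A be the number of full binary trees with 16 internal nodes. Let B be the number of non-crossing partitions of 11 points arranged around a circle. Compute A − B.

The number of full binary trees on 16 internal nodes is the Catalan number C_16. So A = C_16 = 35357670.
The non-crossing partitions of [11] form a lattice of size C_11. So B = C_11 = 58786.
A − B = 35357670 − 58786 = 35298884.

35298884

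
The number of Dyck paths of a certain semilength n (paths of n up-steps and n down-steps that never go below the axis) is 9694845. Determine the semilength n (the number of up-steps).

15

Dyck paths of semilength n are counted by C_n, and C_15 = 9694845.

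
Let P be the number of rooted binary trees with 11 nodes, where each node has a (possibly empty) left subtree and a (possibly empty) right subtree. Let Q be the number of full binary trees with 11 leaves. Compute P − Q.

There are C_n binary search tree shapes on n keys; with n = 11 that is C_11. So P = C_11 = 58786.
Full binary trees with 11 leaves have 11−1 = 10 internal nodes, so there are C_10 of them. So Q = C_10 = 16796.
P − Q = 58786 − 16796 = 41990.

41990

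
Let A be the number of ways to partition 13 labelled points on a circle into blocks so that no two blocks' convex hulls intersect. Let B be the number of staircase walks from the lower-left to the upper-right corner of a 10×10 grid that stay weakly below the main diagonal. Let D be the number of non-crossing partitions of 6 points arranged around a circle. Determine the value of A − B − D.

Non-crossing partitions of an n-element set are counted by C_n; here n = 13. So A = C_13 = 742900.
Monotone paths in an n×n grid that stay weakly below the diagonal are counted by C_n; here n = 10. So B = C_10 = 16796.
The non-crossing partitions of [6] form a lattice of size C_6. So D = C_6 = 132.
A − B − D = 742900 − 16796 − 132 = 725972.

725972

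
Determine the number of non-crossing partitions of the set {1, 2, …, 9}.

4862

Non-crossing partitions of an n-element set are counted by C_n; here n = 9.
C_9 = C_8 · 2(2·8+1)/(8+2) = 1430 · 34/10 = 4862.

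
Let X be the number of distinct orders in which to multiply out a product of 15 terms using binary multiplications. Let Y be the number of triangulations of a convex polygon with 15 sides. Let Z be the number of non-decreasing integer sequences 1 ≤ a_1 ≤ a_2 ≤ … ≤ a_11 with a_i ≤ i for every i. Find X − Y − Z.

1872754

Parenthesizations of m factors correspond to full binary trees with m leaves, counted by C_{m−1}; m = 15 gives C_14. So X = C_14 = 2674440.
A convex 15-gon is triangulated into 13 triangles, and the number of such triangulations is the Catalan number C_{15−2} = C_13. So Y = C_13 = 742900.
Such sub-staircase sequences of length n are counted by C_n; here n = 11. So Z = C_11 = 58786.
X − Y − Z = 2674440 − 742900 − 58786 = 1872754.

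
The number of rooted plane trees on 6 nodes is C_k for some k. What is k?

5

Rooted ordered (plane) trees on m nodes have m−1 edges and are counted by C_{m−1}; m = 6 gives C_5.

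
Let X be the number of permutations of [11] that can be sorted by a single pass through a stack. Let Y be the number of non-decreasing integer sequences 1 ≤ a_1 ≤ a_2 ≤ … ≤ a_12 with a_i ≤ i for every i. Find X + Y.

266798

By Knuth's characterisation, the stack-sortable permutations of length 11 are the 231-avoiders, numbering C_11. So X = C_11 = 58786.
Weakly increasing sequences with a_i ≤ i biject with Dyck paths of semilength 12, so there are C_12. So Y = C_12 = 208012.
X + Y = 58786 + 208012 = 266798.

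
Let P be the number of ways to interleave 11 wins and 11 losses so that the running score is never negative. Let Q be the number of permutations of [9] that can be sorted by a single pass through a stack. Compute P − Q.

Reading a vote for the leader as '(' and for the other as ')' turns such a sequence into a balanced string of 11 pairs, so the count is C_11. So P = C_11 = 58786.
By Knuth's characterisation, the stack-sortable permutations of length 9 are the 231-avoiders, numbering C_9. So Q = C_9 = 4862.
P − Q = 58786 − 4862 = 53924.

53924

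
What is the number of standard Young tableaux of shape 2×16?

35357670

Standard Young tableaux of shape 2×n are counted by C_n; here n = 16.
C_16 = 35357670.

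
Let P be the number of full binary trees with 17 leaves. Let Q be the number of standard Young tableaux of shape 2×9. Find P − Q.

Full binary trees with 17 leaves have 17−1 = 16 internal nodes, so there are C_16 of them. So P = C_16 = 35357670.
By the hook-length formula (or a Dyck-path bijection), SYT of shape 2×9 number C_9. So Q = C_9 = 4862.
P − Q = 35357670 − 4862 = 35352808.

35352808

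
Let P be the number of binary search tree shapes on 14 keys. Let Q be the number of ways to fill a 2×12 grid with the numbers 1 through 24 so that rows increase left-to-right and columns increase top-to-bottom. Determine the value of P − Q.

Rooted binary trees with 14 nodes (each child slot possibly empty) number C_14. So P = C_14 = 2674440.
By the hook-length formula (or a Dyck-path bijection), SYT of shape 2×12 number C_12. So Q = C_12 = 208012.
P − Q = 2674440 − 208012 = 2466428.

2466428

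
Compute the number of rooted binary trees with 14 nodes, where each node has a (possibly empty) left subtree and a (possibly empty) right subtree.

Rooted binary trees with 14 nodes (each child slot possibly empty) number C_14.
C_14 = C(28,14)/15 = 40116600/15 = 2674440.

2674440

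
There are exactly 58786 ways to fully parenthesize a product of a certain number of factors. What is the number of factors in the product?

Parenthesizations of m factors are counted by C_{m−1}. Since C_11 = 58786, the index is 11.
So the index is 11, and the number of factors is 11 + 1 = 12.

12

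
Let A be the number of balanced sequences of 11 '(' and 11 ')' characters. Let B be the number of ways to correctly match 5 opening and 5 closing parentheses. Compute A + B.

58828

With 11 pairs the number of balanced bracket strings is the Catalan number C_11. So A = C_11 = 58786.
Balanced strings of n pairs of brackets are counted by C_n; here n = 5. So B = C_5 = 42.
A + B = 58786 + 42 = 58828.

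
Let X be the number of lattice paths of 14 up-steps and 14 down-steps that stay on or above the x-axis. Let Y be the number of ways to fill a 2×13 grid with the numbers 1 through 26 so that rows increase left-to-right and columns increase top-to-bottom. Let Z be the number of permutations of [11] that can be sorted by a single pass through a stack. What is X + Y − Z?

A Dyck path with 14 up-steps and 14 down-steps has semilength 14, so there are C_14 of them. So X = C_14 = 2674440.
By the hook-length formula (or a Dyck-path bijection), SYT of shape 2×13 number C_13. So Y = C_13 = 742900.
Stack-sortable permutations are exactly the 231-avoiding ones, counted by C_n; here n = 11. So Z = C_11 = 58786.
X + Y − Z = 2674440 + 742900 − 58786 = 3358554.

3358554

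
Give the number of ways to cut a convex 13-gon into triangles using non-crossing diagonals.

Triangulations of a convex m-gon are counted by C_{m−2}; with m = 13 this is C_11.
C_11 = C(22,11)/12 = 705432/12 = 58786.

58786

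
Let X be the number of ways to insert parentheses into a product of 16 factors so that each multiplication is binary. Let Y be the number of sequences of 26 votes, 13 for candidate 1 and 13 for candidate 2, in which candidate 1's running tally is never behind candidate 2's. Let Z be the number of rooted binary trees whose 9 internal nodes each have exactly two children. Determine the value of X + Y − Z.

Bracketing 16 factors into binary products is counted by C_{16−1} = C_15. So X = C_15 = 9694845.
Ballot sequences with n votes each where one side never trails are Dyck words, counted by C_n; here n = 13. So Y = C_13 = 742900.
Full binary trees with n internal nodes are counted by C_n; here n = 9. So Z = C_9 = 4862.
X + Y − Z = 9694845 + 742900 − 4862 = 10432883.

10432883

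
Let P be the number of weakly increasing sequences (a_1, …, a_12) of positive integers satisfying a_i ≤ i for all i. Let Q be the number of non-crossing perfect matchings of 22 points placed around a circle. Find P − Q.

Such sub-staircase sequences of length n are counted by C_n; here n = 12. So P = C_12 = 208012.
Non-crossing perfect matchings of 2n points on a circle are counted by C_n; with 22 points, n = 11. So Q = C_11 = 58786.
P − Q = 208012 − 58786 = 149226.

149226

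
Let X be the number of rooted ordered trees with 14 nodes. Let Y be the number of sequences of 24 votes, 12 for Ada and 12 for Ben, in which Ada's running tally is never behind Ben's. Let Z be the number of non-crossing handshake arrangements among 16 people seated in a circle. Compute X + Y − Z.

A rooted plane tree on 14 nodes has 13 edges, and such trees are counted by C_13. So X = C_13 = 742900.
Ballot sequences with n votes each where one side never trails are Dyck words, counted by C_n; here n = 12. So Y = C_12 = 208012.
Non-crossing handshake pairings of 2n people are counted by C_n; 16 people gives n = 8. So Z = C_8 = 1430.
X + Y − Z = 742900 + 208012 − 1430 = 949482.

949482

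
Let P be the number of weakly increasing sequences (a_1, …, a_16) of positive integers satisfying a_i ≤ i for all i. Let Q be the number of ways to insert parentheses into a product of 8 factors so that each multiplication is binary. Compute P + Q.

Such sub-staircase sequences of length n are counted by C_n; here n = 16. So P = C_16 = 35357670.
Ways to associate a product of 8 factors correspond to binary trees on 8 leaves, so the count is C_7. So Q = C_7 = 429.
P + Q = 35357670 + 429 = 35358099.

35358099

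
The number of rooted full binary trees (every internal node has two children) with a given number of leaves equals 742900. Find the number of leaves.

14

Full binary trees with L leaves are counted by C_{L−1}. The Catalan number equal to 742900 is C_13.
So the index is 13, and the number of leaves is 13 + 1 = 14.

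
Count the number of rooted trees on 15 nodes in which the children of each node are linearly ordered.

Rooted ordered (plane) trees on m nodes have m−1 edges and are counted by C_{m−1}; m = 15 gives C_14.
C_14 = C(28,14)/15 = 40116600/15 = 2674440.

2674440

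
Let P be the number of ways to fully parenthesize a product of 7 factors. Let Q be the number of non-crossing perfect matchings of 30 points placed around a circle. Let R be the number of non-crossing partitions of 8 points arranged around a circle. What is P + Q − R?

Parenthesizations of m factors correspond to full binary trees with m leaves, counted by C_{m−1}; m = 7 gives C_6. So P = C_6 = 132.
Non-crossing perfect matchings of 2n points on a circle are counted by C_n; with 30 points, n = 15. So Q = C_15 = 9694845.
Non-crossing partitions of an n-element set are counted by C_n; here n = 8. So R = C_8 = 1430.
P + Q − R = 132 + 9694845 − 1430 = 9693547.

9693547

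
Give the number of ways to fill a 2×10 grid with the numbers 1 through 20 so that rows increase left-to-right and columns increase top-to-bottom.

16796

Standard Young tableaux of shape 2×n are counted by C_n; here n = 10.
C_10 = C(20,10)/11 = 184756/11 = 16796.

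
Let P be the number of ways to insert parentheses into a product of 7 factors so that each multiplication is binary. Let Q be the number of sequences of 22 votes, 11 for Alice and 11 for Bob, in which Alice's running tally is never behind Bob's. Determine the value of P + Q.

58918

Parenthesizations of m factors correspond to full binary trees with m leaves, counted by C_{m−1}; m = 7 gives C_6. So P = C_6 = 132.
Reading a vote for the leader as '(' and for the other as ')' turns such a sequence into a balanced string of 11 pairs, so the count is C_11. So Q = C_11 = 58786.
P + Q = 132 + 58786 = 58918.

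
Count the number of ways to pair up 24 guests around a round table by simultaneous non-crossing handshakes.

208012

Non-crossing handshake pairings of 2n people are counted by C_n; 24 people gives n = 12.
C_12 = 208012.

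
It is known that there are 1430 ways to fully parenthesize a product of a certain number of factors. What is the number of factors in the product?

Parenthesizations of m factors are counted by C_{m−1}. The Catalan number equal to 1430 is C_8.
So the index is 8, and the number of factors is 8 + 1 = 9.

9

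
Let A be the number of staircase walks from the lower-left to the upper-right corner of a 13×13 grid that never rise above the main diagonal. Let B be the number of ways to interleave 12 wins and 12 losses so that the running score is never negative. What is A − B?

534888

Monotone paths in an n×n grid that stay weakly below the diagonal are counted by C_n; here n = 13. So A = C_13 = 742900.
Reading a vote for the leader as '(' and for the other as ')' turns such a sequence into a balanced string of 12 pairs, so the count is C_12. So B = C_12 = 208012.
A − B = 742900 − 208012 = 534888.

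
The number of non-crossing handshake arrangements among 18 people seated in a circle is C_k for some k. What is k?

9

Non-crossing handshake pairings of 2n people are counted by C_n; 18 people gives n = 9.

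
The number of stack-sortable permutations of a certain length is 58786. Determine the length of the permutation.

11

Stack-sortable permutations of [n] are counted by C_n; 58786 = C_11.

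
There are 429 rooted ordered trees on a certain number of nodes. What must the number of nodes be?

Rooted ordered trees on m nodes are counted by C_{m−1}. The Catalan number equal to 429 is C_7.
So the index is 7, and the number of nodes is 7 + 1 = 8.

8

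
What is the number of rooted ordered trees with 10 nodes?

4862

A rooted plane tree on 10 nodes has 9 edges, and such trees are counted by C_9.
C_9 = C(18,9)/10 = 48620/10 = 4862.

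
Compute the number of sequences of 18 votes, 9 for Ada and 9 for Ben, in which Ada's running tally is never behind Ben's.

4862

Ballot sequences with n votes each where one side never trails are Dyck words, counted by C_n; here n = 9.
C_9 = C(18,9)/10 = 48620/10 = 4862.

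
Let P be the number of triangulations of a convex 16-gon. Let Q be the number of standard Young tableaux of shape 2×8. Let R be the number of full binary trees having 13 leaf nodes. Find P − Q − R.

2464998

Triangulations of a convex m-gon are counted by C_{m−2}; with m = 16 this is C_14. So P = C_14 = 2674440.
Standard Young tableaux of shape 2×n are counted by C_n; here n = 8. So Q = C_8 = 1430.
A full binary tree with L leaves has L−1 internal nodes and is counted by C_{L−1}; L = 13 gives C_12. So R = C_12 = 208012.
P − Q − R = 2674440 − 1430 − 208012 = 2464998.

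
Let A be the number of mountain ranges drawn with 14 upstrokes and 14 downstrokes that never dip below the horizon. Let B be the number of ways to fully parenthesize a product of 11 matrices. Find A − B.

2657644

Paths of 14 up- and 14 down-steps that never dip below the axis are Dyck paths; their count is C_14. So A = C_14 = 2674440.
Bracketing 11 factors into binary products is counted by C_{11−1} = C_10. So B = C_10 = 16796.
A − B = 2674440 − 16796 = 2657644.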